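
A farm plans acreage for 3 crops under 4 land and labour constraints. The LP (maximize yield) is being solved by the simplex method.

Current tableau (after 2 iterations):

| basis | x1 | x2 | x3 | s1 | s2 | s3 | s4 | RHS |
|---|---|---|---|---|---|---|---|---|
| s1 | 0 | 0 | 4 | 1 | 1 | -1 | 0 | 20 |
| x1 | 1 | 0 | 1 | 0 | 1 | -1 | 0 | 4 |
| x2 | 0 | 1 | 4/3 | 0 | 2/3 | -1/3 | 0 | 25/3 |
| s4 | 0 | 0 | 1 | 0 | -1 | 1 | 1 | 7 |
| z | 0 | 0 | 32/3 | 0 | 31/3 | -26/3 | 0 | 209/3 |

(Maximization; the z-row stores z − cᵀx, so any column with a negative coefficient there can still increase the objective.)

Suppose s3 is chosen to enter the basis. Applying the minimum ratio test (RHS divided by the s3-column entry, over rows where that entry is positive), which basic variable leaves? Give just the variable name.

Ratios: row 1 (s1): entry -1 ≤ 0, skip; row 2 (x1): entry -1 ≤ 0, skip; row 3 (x2): entry -1/3 ≤ 0, skip; row 4 (s4): 7/1 = 7.
Minimum ratio 7 is in the s4 row, so s4 leaves.

s4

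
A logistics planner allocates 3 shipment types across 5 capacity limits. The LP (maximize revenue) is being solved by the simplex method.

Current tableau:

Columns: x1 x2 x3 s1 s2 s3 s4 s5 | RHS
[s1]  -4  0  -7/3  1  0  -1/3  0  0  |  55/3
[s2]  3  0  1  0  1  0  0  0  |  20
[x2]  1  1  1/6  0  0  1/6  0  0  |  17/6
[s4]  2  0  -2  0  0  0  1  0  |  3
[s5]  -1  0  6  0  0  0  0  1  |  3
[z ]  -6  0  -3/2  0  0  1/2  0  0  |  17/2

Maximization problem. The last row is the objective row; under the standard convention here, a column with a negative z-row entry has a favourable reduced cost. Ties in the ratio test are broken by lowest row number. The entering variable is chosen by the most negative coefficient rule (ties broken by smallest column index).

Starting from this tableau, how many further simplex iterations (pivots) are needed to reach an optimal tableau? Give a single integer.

2

pivot: x1 in, s4 out → z = 35/2
pivot: x3 in, s5 out → z = 97/4
No improving column remains; optimal.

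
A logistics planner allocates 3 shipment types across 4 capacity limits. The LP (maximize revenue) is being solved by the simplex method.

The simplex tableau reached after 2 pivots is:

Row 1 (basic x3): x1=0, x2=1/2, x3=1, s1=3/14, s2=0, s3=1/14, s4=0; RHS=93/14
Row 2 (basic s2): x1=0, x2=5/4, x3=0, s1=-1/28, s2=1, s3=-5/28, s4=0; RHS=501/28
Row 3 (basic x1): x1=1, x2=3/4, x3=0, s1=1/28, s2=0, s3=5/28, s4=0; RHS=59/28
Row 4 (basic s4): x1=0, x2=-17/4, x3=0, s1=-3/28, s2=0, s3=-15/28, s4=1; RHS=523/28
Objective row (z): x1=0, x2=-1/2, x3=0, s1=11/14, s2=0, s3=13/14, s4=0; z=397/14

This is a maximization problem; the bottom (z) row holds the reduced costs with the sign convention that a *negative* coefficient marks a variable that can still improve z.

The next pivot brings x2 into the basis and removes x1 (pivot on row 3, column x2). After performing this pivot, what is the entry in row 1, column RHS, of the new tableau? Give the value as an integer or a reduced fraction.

110/21

Pivot element is row 3, column x2: 3/4.
Normalize row 3: new (row 3, RHS) = (59/28)/(3/4) = 59/21.
row 1 ← row 1 − (1/2)·(new row 3): 93/14 − (1/2)·(59/21) = 110/21.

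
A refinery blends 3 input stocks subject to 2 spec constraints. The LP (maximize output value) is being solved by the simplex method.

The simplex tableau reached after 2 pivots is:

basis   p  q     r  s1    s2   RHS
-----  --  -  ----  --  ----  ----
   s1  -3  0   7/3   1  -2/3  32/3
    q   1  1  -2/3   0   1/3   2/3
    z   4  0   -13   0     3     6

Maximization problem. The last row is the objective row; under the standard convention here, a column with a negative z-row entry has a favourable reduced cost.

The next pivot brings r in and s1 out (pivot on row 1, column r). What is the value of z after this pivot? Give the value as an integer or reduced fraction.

Minimum ratio for r: (32/3)/(7/3) = 32/7.
z changes by −(z-row coeff of r)·ratio = −(-13)·(32/7) = 416/7.
New z = 6 + (416/7) = 458/7.

458/7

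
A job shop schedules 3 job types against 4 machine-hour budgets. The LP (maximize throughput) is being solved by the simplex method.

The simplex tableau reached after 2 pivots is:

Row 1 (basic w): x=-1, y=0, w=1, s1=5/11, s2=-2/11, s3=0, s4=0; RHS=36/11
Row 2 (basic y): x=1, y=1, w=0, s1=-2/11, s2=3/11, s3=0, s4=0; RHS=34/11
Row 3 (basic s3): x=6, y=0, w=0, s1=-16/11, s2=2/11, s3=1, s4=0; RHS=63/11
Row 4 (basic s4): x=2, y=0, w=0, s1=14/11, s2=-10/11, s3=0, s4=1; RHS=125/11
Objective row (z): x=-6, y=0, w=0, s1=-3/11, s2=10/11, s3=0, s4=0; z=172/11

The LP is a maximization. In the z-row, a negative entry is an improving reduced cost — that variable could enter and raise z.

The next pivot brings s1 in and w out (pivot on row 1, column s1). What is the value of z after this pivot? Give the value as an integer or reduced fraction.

Minimum ratio for s1: (36/11)/(5/11) = 36/5.
z changes by −(z-row coeff of s1)·ratio = −(-3/11)·(36/5) = 108/55.
New z = 172/11 + (108/55) = 88/5.

88/5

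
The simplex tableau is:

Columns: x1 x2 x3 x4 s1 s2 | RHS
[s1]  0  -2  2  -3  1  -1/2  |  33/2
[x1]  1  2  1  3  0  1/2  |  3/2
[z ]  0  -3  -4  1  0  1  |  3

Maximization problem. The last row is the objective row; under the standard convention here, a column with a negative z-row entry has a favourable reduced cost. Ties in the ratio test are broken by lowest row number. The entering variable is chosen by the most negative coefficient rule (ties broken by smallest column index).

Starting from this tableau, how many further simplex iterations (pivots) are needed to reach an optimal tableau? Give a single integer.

1

pivot: x3 in, x1 out → z = 9
No improving column remains; optimal.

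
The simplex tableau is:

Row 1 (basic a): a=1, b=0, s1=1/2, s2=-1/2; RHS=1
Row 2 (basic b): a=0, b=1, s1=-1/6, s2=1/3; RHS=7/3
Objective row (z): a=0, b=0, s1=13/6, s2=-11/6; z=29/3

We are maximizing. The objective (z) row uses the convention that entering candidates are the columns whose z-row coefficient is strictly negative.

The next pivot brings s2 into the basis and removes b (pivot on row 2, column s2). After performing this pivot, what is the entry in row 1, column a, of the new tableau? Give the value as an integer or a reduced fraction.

1

Pivot element is row 2, column s2: 1/3.
Normalize row 2: new (row 2, a) = 0/(1/3) = 0.
row 1 ← row 1 − (-1/2)·(new row 2): 1 − (-1/2)·0 = 1.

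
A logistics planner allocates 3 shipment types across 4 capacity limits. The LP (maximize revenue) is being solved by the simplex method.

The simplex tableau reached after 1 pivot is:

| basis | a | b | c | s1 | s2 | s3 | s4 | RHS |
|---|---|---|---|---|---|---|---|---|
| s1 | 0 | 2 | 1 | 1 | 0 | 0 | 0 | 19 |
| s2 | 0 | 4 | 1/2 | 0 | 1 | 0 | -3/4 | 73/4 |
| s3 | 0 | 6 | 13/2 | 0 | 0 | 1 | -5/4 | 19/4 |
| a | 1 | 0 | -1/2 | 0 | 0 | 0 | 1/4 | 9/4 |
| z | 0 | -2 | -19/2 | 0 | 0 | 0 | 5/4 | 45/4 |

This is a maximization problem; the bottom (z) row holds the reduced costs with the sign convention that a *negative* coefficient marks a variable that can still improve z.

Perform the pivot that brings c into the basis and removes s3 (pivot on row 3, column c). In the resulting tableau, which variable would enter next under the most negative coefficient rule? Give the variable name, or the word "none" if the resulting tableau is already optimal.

Pivot element 13/2. New z-row = old z-row − (-19/2)·(row 3/(13/2)).
Updated z-row coefficients: a: 0, b: 88/13, c: 0, s1: 0, s2: 0, s3: 19/13, s4: -15/26.
The most negative is -15/26 in column s4, so s4 would enter next.

s4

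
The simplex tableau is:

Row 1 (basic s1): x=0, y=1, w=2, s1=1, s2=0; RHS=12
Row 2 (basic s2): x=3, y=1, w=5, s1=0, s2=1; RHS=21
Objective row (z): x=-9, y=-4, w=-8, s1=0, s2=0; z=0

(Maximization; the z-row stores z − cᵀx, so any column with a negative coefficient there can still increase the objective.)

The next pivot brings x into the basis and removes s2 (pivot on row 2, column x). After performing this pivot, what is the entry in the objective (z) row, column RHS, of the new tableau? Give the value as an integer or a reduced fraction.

Pivot element is row 2, column x: 3.
Normalize row 2: new (row 2, RHS) = 21/3 = 7.
z-row ← z-row − (-9)·(new row 2): 0 − (-9)·7 = 63.

63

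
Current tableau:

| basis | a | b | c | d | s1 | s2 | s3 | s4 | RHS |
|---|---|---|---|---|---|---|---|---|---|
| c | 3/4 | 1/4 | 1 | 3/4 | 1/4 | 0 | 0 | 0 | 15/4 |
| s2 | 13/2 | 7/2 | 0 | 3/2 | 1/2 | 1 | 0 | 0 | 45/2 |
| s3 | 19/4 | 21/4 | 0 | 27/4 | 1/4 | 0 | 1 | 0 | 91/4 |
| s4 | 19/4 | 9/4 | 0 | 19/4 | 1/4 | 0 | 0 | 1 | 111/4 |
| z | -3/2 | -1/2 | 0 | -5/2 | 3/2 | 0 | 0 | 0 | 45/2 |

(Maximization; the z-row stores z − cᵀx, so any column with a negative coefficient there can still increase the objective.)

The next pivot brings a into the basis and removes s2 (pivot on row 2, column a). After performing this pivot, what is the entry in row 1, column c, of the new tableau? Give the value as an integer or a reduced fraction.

1

Pivot element is row 2, column a: 13/2.
Normalize row 2: new (row 2, c) = 0/(13/2) = 0.
row 1 ← row 1 − (3/4)·(new row 2): 1 − (3/4)·0 = 1.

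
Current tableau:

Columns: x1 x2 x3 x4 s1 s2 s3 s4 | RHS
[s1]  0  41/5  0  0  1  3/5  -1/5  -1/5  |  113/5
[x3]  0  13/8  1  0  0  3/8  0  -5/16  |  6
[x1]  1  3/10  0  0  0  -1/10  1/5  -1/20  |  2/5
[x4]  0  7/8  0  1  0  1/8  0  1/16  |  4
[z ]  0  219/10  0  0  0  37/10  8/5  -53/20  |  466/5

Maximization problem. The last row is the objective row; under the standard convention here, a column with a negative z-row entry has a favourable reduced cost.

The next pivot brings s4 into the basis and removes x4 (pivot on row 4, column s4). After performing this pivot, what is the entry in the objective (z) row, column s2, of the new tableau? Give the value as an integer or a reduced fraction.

Pivot element is row 4, column s4: 1/16.
Normalize row 4: new (row 4, s2) = (1/8)/(1/16) = 2.
z-row ← z-row − (-53/20)·(new row 4): 37/10 − (-53/20)·2 = 9.

9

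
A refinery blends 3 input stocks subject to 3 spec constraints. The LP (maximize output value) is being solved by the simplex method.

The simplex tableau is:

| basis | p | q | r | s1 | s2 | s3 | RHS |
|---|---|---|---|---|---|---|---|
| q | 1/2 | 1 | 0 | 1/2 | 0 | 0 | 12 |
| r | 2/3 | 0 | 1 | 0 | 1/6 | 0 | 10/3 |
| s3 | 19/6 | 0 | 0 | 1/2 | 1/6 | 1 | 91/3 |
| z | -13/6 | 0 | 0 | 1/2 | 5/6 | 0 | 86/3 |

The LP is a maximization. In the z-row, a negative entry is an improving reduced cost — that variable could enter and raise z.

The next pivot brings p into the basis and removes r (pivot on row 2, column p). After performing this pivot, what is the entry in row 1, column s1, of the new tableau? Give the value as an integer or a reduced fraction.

1/2

Pivot element is row 2, column p: 2/3.
Normalize row 2: new (row 2, s1) = 0/(2/3) = 0.
row 1 ← row 1 − (1/2)·(new row 2): 1/2 − (1/2)·0 = 1/2.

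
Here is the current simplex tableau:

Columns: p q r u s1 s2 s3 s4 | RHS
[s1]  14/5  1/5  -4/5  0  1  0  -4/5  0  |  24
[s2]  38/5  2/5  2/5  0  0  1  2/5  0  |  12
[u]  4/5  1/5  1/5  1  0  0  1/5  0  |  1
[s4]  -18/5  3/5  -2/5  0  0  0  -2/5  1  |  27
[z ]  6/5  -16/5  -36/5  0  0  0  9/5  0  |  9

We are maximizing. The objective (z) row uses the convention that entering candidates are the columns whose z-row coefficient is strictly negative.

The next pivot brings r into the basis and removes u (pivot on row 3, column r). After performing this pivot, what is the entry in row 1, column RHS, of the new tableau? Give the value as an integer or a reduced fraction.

Pivot element is row 3, column r: 1/5.
Normalize row 3: new (row 3, RHS) = 1/(1/5) = 5.
row 1 ← row 1 − (-4/5)·(new row 3): 24 − (-4/5)·5 = 28.

28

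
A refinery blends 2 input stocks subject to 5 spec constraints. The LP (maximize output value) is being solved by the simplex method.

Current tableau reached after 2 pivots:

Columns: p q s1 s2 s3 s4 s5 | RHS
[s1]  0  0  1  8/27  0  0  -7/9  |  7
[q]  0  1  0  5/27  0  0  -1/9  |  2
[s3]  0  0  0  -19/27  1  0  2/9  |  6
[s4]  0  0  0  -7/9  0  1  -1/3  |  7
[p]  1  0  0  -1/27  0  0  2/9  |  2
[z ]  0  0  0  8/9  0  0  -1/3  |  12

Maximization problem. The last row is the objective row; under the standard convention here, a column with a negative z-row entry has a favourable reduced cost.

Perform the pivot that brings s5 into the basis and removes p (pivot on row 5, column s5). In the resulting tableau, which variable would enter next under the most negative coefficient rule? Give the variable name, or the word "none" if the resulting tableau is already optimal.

Pivot element 2/9. New z-row = old z-row − (-1/3)·(row 5/(2/9)).
Updated z-row coefficients: p: 3/2, q: 0, s1: 0, s2: 5/6, s3: 0, s4: 0, s5: 0.
No coefficient is strictly negative; the tableau after this pivot is optimal.

none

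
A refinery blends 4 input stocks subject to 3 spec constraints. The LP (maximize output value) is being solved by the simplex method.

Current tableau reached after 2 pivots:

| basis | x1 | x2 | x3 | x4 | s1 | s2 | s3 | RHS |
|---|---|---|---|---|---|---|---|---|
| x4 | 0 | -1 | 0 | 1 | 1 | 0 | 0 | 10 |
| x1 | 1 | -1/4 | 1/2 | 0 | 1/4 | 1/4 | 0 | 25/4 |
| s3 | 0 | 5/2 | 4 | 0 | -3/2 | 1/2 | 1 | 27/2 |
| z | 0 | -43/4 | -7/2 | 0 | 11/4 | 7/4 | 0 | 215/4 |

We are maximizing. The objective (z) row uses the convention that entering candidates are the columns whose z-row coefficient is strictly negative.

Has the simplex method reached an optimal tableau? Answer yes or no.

Column x2 has objective-row coefficient -43/4, which is negative; an improving pivot exists, so not yet optimal.

no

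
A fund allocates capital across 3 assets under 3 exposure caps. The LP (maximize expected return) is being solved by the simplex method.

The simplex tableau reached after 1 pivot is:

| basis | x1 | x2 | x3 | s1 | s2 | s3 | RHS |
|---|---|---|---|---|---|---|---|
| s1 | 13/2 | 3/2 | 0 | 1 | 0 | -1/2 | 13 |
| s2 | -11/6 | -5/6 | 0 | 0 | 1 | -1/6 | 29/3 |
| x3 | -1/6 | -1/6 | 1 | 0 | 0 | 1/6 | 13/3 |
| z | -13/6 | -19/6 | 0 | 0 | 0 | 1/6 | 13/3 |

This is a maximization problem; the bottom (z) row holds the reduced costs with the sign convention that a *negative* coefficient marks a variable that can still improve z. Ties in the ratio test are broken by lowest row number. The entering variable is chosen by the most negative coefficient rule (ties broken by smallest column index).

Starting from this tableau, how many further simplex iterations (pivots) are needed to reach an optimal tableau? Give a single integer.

2

pivot: x2 in, s1 out → z = 286/9
pivot: s3 in, x3 out → z = 78
No improving column remains; optimal.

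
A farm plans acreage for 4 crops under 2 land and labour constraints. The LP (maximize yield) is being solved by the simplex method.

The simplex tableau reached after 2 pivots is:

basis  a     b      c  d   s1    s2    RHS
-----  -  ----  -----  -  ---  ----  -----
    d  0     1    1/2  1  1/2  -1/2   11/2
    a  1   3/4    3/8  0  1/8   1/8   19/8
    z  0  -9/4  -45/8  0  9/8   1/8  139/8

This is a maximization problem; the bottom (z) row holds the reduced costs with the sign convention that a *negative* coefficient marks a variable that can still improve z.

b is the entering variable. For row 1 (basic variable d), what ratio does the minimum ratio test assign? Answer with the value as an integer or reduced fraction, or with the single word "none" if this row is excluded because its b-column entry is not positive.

11/2

Ratio = RHS / (b entry) = (11/2) / 1 = 11/2.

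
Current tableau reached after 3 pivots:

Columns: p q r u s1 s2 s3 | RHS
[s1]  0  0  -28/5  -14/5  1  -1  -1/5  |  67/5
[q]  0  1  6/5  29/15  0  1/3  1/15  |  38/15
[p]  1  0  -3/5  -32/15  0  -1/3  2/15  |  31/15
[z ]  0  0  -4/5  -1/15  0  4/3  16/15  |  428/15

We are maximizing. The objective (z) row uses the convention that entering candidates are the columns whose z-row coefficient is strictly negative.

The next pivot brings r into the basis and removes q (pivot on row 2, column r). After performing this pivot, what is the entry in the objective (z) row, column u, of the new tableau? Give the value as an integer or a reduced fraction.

Pivot element is row 2, column r: 6/5.
Normalize row 2: new (row 2, u) = (29/15)/(6/5) = 29/18.
z-row ← z-row − (-4/5)·(new row 2): -1/15 − (-4/5)·(29/18) = 11/9.

11/9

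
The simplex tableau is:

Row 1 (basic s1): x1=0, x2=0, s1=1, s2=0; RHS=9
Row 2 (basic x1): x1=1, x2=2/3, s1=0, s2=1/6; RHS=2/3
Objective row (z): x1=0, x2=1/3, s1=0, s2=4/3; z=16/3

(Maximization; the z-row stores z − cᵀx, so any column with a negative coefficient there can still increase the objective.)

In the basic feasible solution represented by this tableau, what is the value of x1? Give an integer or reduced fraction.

2/3

x1 is basic (row 2); its value is the RHS of that row: 2/3.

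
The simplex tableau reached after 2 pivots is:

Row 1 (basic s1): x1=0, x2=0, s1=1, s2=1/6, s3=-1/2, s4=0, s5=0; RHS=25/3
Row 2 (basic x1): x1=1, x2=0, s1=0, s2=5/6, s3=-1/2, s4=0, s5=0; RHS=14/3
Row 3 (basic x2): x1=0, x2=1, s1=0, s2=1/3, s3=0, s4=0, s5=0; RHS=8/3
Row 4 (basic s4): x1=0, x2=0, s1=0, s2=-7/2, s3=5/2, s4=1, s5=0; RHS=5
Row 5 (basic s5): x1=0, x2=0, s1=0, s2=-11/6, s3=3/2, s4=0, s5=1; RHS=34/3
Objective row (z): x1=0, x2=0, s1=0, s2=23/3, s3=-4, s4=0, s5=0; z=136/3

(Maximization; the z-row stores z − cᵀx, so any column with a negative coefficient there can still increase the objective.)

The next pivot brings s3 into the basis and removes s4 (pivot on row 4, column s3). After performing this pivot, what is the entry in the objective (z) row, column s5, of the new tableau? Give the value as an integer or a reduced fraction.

Pivot element is row 4, column s3: 5/2.
Normalize row 4: new (row 4, s5) = 0/(5/2) = 0.
z-row ← z-row − (-4)·(new row 4): 0 − (-4)·0 = 0.

0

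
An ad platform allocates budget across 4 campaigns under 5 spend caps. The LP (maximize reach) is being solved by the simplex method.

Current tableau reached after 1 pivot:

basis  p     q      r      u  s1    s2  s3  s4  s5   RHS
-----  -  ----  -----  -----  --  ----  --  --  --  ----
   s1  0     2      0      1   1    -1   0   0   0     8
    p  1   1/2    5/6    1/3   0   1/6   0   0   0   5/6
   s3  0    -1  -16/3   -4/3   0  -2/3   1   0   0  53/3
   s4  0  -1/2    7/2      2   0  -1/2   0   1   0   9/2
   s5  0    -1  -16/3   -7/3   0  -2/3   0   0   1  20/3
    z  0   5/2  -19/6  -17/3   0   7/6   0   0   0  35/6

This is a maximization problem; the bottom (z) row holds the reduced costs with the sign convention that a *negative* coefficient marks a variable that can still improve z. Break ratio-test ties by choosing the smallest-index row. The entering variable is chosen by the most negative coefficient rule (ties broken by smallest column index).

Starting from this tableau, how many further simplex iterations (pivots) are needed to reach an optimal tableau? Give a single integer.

pivot: u in, s4 out → z = 223/12
pivot: s2 in, p out → z = 56/3
No improving column remains; optimal.

2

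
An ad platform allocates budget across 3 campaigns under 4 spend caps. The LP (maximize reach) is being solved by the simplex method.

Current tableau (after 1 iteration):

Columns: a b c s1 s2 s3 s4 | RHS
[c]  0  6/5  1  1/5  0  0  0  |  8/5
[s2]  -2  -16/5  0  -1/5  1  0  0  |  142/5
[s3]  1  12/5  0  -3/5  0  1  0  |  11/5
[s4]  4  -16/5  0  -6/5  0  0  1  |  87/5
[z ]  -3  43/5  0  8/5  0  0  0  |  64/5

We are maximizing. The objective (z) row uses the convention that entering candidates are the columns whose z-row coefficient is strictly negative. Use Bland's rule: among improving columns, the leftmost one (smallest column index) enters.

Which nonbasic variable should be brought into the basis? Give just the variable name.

Objective-row coefficients: a: -3, b: 43/5, c: 0, s1: 8/5, s2: 0, s3: 0, s4: 0.
Improving columns: a. Bland's rule picks the smallest column index → a.

a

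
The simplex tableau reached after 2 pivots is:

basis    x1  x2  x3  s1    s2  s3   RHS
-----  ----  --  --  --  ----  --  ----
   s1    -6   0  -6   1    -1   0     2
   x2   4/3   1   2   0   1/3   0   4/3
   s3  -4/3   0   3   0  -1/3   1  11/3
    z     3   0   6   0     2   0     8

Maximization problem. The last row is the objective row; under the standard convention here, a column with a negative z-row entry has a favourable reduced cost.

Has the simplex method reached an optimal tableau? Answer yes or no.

No objective-row coefficient is strictly negative, so no entering variable exists; the tableau is optimal.

yes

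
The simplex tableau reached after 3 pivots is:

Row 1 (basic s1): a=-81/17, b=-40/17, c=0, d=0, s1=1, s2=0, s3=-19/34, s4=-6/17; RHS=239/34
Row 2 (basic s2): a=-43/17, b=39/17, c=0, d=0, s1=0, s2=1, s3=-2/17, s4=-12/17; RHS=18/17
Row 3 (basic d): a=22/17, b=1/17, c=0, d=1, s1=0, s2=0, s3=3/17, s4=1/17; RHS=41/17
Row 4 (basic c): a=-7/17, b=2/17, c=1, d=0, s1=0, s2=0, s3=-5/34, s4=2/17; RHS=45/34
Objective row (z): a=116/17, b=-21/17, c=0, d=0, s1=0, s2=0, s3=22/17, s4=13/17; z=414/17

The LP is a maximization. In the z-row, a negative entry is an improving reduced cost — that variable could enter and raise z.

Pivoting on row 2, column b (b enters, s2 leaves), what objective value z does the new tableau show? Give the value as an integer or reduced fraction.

Minimum ratio for b: (18/17)/(39/17) = 6/13.
z changes by −(z-row coeff of b)·ratio = −(-21/17)·(6/13) = 126/221.
New z = 414/17 + (126/221) = 324/13.

324/13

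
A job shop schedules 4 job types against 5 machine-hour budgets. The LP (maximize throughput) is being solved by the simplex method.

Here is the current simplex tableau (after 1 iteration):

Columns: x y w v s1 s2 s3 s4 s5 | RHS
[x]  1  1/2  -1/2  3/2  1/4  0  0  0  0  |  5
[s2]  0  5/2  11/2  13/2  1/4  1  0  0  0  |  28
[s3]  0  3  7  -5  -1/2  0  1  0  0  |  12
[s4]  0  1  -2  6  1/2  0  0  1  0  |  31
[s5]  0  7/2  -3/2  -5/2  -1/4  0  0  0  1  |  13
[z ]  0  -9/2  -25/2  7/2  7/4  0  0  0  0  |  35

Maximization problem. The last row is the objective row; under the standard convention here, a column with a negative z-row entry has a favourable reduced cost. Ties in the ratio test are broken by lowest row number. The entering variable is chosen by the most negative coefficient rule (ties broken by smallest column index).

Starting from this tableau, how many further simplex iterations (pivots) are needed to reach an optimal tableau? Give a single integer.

2

pivot: w in, s3 out → z = 395/7
pivot: v in, s2 out → z = 4825/73
No improving column remains; optimal.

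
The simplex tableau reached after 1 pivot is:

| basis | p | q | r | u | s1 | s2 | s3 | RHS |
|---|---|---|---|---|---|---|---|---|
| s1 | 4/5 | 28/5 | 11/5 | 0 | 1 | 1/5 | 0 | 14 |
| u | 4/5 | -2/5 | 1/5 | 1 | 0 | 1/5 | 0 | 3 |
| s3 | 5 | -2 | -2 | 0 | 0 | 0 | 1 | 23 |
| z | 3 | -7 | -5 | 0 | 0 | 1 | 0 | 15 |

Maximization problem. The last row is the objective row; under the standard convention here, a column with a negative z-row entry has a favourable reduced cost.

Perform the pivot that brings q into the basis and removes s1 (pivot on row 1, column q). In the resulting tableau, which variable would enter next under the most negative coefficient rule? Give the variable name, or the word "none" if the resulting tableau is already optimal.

r

Pivot element 28/5. New z-row = old z-row − (-7)·(row 1/(28/5)).
Updated z-row coefficients: p: 4, q: 0, r: -9/4, u: 0, s1: 5/4, s2: 5/4, s3: 0.
The most negative is -9/4 in column r, so r would enter next.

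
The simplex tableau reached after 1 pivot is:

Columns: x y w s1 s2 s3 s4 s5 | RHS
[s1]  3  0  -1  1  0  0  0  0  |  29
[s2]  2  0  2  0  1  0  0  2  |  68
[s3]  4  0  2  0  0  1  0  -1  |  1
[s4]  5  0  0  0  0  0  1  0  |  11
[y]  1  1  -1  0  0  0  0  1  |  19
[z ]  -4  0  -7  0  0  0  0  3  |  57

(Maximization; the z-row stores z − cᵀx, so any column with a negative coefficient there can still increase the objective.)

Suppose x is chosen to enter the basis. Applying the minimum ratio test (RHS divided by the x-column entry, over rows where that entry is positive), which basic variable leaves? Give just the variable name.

Ratios: row 1 (s1): 29/3 = 29/3; row 2 (s2): 68/2 = 34; row 3 (s3): 1/4 = 1/4; row 4 (s4): 11/5 = 11/5; row 5 (y): 19/1 = 19.
Minimum ratio 1/4 is in the s3 row, so s3 leaves.

s3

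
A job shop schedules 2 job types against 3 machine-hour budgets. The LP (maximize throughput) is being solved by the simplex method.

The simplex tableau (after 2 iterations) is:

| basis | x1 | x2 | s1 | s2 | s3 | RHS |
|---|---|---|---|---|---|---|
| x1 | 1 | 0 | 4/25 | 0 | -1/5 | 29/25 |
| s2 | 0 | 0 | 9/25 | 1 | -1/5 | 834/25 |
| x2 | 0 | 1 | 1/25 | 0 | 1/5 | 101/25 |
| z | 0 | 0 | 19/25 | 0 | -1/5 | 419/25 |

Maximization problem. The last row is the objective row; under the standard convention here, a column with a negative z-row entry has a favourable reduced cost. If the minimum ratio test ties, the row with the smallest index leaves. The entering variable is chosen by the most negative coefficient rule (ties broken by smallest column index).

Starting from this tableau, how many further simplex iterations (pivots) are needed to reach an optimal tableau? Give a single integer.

pivot: s3 in, x2 out → z = 104/5
No improving column remains; optimal.

1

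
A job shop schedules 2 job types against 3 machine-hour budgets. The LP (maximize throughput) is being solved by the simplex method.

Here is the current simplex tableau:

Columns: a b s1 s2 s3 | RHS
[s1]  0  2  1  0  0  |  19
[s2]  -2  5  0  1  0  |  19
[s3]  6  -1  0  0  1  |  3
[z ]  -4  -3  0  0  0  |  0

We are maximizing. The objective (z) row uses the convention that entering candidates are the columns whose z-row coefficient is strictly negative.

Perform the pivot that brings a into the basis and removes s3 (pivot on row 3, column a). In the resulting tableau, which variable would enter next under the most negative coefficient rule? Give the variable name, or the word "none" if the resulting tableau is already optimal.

b

Pivot element 6. New z-row = old z-row − (-4)·(row 3/6).
Updated z-row coefficients: a: 0, b: -11/3, s1: 0, s2: 0, s3: 2/3.
The most negative is -11/3 in column b, so b would enter next.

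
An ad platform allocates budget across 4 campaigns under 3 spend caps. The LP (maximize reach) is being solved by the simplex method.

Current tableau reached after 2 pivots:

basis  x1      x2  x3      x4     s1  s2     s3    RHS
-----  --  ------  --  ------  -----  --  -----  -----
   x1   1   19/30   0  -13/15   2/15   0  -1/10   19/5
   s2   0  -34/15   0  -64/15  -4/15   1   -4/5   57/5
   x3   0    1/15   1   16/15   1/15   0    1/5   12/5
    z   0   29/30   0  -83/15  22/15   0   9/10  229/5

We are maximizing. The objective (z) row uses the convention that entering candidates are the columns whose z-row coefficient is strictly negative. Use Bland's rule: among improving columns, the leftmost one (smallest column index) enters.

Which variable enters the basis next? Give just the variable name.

Objective-row coefficients: x1: 0, x2: 29/30, x3: 0, x4: -83/15, s1: 22/15, s2: 0, s3: 9/10.
Improving columns: x4. Bland's rule picks the smallest column index → x4.

x4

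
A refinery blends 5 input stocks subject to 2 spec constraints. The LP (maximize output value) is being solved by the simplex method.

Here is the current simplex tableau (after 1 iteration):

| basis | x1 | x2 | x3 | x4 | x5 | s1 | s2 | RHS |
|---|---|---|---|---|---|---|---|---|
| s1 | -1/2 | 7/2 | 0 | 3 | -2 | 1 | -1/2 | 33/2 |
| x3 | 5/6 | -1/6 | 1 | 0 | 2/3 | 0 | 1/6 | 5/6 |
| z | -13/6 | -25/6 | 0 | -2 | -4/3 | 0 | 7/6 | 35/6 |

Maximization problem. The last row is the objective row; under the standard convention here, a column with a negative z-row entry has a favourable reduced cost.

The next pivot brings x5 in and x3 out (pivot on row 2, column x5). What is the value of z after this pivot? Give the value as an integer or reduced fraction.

Minimum ratio for x5: (5/6)/(2/3) = 5/4.
z changes by −(z-row coeff of x5)·ratio = −(-4/3)·(5/4) = 5/3.
New z = 35/6 + (5/3) = 15/2.

15/2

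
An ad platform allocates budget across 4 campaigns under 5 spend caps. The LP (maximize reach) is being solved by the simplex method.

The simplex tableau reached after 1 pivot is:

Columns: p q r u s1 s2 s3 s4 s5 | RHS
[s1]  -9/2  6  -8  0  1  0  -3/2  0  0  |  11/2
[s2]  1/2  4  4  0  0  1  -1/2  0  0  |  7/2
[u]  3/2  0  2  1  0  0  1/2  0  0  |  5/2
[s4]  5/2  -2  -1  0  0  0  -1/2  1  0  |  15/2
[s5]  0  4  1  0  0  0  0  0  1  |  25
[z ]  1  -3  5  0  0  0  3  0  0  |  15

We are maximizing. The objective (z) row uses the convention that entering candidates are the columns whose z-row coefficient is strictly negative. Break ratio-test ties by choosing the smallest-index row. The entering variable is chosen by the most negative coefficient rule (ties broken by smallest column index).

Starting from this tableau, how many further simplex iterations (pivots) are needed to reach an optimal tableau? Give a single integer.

pivot: q in, s2 out → z = 141/8
No improving column remains; optimal.

1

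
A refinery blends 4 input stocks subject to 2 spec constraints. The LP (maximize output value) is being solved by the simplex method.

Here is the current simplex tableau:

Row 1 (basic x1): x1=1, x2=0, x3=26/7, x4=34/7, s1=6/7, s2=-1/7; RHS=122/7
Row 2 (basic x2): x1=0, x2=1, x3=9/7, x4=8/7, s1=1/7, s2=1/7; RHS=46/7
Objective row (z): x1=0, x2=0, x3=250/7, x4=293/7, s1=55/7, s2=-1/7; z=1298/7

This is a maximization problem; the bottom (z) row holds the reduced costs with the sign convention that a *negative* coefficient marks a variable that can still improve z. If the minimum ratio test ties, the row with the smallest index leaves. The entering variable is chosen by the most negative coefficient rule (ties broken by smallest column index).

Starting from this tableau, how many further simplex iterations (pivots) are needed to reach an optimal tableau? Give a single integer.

1

pivot: s2 in, x2 out → z = 192
No improving column remains; optimal.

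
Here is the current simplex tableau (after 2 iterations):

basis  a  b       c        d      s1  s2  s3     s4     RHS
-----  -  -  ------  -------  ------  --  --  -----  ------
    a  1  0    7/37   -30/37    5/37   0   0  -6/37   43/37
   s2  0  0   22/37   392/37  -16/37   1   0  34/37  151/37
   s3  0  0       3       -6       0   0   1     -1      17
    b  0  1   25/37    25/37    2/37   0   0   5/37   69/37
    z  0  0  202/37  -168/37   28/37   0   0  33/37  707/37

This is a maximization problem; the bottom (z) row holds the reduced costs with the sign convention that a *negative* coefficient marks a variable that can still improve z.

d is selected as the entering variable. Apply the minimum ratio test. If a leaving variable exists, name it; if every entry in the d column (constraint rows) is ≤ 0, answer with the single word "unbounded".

Ratios: row 1 (a): entry -30/37 ≤ 0, skip; row 2 (s2): (151/37)/(392/37) = 151/392; row 3 (s3): entry -6 ≤ 0, skip; row 4 (b): (69/37)/(25/37) = 69/25.
Minimum ratio is in the s2 row, so s2 leaves.

s2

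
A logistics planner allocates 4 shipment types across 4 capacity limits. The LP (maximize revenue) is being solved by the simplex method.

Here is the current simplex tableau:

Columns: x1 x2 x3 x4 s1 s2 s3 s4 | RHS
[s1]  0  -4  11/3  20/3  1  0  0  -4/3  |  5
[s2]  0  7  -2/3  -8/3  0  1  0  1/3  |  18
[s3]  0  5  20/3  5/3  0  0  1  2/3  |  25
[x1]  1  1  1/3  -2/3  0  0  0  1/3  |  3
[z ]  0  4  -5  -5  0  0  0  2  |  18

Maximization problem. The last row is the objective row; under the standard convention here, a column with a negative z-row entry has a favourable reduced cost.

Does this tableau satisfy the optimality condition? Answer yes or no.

no

Column x3 has objective-row coefficient -5, which is negative; an improving pivot exists, so not yet optimal.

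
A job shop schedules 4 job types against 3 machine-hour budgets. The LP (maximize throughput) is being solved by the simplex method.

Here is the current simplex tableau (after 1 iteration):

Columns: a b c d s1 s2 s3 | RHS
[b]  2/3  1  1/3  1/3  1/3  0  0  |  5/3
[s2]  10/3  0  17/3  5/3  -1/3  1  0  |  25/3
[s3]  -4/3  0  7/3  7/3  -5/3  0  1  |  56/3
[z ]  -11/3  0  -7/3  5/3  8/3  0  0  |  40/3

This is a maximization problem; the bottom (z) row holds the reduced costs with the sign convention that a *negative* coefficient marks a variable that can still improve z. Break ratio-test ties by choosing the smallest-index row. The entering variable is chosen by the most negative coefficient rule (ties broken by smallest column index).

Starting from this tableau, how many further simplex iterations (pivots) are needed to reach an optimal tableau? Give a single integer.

pivot: a in, b out → z = 45/2
pivot: c in, s2 out → z = 45/2
No improving column remains; optimal.

2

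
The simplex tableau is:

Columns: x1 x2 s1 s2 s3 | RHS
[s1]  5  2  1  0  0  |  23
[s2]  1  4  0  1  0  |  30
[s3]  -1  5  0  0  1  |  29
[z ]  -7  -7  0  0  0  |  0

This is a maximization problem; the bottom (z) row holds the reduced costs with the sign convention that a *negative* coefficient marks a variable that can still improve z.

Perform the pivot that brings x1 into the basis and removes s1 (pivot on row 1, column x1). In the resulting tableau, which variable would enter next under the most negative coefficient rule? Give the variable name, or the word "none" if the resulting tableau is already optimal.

x2

Pivot element 5. New z-row = old z-row − (-7)·(row 1/5).
Updated z-row coefficients: x1: 0, x2: -21/5, s1: 7/5, s2: 0, s3: 0.
The most negative is -21/5 in column x2, so x2 would enter next.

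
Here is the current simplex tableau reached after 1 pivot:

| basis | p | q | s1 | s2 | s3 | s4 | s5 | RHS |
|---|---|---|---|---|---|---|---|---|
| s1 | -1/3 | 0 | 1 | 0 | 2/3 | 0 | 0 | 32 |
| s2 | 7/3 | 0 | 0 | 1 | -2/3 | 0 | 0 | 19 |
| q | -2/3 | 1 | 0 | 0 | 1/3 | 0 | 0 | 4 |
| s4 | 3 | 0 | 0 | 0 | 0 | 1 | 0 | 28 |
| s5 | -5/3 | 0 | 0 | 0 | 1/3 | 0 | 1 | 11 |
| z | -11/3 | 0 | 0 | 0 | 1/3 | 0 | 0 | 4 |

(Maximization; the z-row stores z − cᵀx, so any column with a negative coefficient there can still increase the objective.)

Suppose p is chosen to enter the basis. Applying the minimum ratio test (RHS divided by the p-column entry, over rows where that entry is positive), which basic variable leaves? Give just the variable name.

s2

Ratios: row 1 (s1): entry -1/3 ≤ 0, skip; row 2 (s2): 19/(7/3) = 57/7; row 3 (q): entry -2/3 ≤ 0, skip; row 4 (s4): 28/3 = 28/3; row 5 (s5): entry -5/3 ≤ 0, skip.
Minimum ratio 57/7 is in the s2 row, so s2 leaves.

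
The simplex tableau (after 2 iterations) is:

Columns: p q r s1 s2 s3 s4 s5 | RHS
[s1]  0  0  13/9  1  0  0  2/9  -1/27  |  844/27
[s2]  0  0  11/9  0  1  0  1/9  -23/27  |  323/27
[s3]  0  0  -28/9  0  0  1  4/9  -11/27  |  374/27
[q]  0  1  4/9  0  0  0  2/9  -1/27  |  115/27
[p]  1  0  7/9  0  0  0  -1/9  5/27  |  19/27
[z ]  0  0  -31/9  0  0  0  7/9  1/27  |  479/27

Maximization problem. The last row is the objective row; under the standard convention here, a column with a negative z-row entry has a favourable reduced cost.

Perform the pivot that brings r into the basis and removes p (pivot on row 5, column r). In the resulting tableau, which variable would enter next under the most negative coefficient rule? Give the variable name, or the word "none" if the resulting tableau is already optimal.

none

Pivot element 7/9. New z-row = old z-row − (-31/9)·(row 5/(7/9)).
Updated z-row coefficients: p: 31/7, q: 0, r: 0, s1: 0, s2: 0, s3: 0, s4: 2/7, s5: 6/7.
No coefficient is strictly negative; the tableau after this pivot is optimal.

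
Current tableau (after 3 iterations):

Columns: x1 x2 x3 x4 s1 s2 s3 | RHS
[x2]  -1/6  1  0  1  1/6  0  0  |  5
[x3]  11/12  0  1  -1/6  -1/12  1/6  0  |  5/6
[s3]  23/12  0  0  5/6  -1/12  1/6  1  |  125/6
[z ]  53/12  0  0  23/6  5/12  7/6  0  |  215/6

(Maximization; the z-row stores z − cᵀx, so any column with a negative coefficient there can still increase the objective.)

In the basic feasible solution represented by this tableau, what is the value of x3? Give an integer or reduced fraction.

x3 is basic (row 2); its value is the RHS of that row: 5/6.

5/6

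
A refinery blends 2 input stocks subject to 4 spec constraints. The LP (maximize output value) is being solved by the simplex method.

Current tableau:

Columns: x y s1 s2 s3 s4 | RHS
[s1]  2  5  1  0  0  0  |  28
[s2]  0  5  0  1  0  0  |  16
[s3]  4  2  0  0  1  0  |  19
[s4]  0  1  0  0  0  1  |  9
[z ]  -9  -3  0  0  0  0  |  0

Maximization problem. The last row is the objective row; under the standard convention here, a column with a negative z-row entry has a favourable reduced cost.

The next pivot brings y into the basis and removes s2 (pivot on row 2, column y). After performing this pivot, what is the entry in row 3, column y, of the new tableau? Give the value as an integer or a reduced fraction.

Pivot element is row 2, column y: 5.
Normalize row 2: new (row 2, y) = 5/5 = 1.
row 3 ← row 3 − 2·(new row 2): 2 − 2·1 = 0.

0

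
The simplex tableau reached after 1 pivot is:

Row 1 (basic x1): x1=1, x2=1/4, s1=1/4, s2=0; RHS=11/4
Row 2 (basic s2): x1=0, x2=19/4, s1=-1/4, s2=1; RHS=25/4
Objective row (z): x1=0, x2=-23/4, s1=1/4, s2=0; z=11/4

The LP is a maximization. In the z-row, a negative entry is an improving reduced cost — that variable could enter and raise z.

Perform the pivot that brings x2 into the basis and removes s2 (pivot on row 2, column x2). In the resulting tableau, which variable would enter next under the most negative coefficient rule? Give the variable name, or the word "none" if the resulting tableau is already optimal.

s1

Pivot element 19/4. New z-row = old z-row − (-23/4)·(row 2/(19/4)).
Updated z-row coefficients: x1: 0, x2: 0, s1: -1/19, s2: 23/19.
The most negative is -1/19 in column s1, so s1 would enter next.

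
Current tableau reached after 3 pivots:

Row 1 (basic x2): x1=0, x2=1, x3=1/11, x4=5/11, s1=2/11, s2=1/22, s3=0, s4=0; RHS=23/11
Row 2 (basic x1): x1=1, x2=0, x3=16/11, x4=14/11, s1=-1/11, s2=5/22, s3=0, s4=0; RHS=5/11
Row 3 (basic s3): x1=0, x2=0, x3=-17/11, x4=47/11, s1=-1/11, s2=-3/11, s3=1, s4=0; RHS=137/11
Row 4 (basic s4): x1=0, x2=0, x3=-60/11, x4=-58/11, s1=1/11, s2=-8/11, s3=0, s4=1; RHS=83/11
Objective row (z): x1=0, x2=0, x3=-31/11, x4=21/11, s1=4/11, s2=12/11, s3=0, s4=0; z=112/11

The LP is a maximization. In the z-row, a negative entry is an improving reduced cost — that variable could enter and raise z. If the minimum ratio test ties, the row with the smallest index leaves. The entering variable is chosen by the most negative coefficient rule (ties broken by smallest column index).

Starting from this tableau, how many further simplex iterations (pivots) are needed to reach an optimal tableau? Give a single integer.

1

pivot: x3 in, x1 out → z = 177/16
No improving column remains; optimal.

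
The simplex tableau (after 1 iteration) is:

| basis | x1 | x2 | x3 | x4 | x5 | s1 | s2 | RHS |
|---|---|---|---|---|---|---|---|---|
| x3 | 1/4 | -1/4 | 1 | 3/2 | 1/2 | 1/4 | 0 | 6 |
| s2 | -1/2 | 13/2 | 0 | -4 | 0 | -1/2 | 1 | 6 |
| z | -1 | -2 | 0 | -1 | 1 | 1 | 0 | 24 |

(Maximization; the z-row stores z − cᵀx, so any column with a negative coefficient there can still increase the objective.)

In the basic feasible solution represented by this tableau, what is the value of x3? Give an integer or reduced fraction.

6

x3 is basic (row 1); its value is the RHS of that row: 6.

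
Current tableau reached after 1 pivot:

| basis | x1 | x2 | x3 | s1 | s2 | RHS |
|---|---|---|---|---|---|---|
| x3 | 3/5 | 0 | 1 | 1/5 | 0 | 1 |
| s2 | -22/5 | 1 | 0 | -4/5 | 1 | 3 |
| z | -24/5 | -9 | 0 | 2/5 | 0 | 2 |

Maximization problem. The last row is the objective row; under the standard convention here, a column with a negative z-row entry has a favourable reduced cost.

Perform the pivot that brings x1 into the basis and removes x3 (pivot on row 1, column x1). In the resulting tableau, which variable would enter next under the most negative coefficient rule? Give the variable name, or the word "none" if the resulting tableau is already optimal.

x2

Pivot element 3/5. New z-row = old z-row − (-24/5)·(row 1/(3/5)).
Updated z-row coefficients: x1: 0, x2: -9, x3: 8, s1: 2, s2: 0.
The most negative is -9 in column x2, so x2 would enter next.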